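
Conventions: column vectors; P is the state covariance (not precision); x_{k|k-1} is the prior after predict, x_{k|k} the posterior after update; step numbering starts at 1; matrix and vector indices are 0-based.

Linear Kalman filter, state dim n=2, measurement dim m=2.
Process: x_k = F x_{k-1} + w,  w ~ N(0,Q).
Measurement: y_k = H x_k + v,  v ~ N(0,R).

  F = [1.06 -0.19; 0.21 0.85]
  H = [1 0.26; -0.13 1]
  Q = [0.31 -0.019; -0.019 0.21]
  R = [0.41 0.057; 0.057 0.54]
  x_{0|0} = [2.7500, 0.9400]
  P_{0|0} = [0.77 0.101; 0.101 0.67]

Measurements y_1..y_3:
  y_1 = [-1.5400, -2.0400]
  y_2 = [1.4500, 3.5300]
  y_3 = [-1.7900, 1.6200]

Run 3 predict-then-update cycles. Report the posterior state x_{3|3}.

step 1: x^-=[2.7364, 1.3765]  P^-=[1.1587 0.1312; 0.1312 0.7641]  S=[1.6885 0.2318; 0.2318 1.2896]  K=[0.7264 -0.1456; 0.1188 0.5580]  nu=[-4.6343, -3.0608]  x^+=[-0.1841, -0.8816]  P^+=[0.2894 0.0004; 0.0004 0.3081]
step 2: x^-=[-0.0277, -0.7880]  P^-=[0.6462 -0.0040; -0.0040 0.4455]  S=[1.0842 0.0850; 0.0850 0.9975]  K=[0.6060 -0.1398; 0.0686 0.4413]  nu=[1.6826, 4.3144]  x^+=[0.3886, 1.2314]  P^+=[0.2429 -0.0094; -0.0094 0.2410]
step 3: x^-=[0.1779, 1.1283]  P^-=[0.5954 -0.0119; -0.0119 0.3915]  S=[1.0257 0.0698; 0.0698 0.9446]  K=[0.5869 -0.1380; 0.0596 0.4117]  nu=[-2.2613, 0.5148]  x^+=[-1.2202, 1.2055]  P^+=[0.2355 -0.0104; -0.0104 0.2243]

x_post = [-1.2202, 1.2055]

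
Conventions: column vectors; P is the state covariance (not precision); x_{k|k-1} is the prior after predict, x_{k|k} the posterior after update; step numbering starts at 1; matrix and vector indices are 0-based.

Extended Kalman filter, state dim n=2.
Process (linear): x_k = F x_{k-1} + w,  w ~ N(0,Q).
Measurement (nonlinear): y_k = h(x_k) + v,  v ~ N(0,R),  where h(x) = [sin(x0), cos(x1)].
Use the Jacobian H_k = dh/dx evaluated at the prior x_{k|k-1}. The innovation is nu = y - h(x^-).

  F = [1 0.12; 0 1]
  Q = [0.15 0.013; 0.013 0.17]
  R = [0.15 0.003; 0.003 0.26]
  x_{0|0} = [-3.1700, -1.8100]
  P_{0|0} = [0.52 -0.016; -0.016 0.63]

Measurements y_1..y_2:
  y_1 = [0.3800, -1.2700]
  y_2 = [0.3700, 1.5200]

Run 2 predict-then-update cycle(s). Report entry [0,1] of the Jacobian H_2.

H_jac[0,1] = 0.0000

step 1: x^-=[-3.3872, -1.8100]  P^-=[0.6752 0.0726; 0.0726 0.8000]  H_jac=[-0.9700 0.0000; 0.0000 0.9715]  S=[0.7853 -0.0654; -0.0654 1.0151]  K=[-0.8327 0.0158; -0.0260 0.7640]  nu=[0.1369, -1.0331]  x^+=[-3.5175, -2.6028]  P^+=[0.1287 0.0017; 0.0017 0.2044]
step 2: x^-=[-3.8298, -2.6028]  P^-=[0.2821 0.0392; 0.0392 0.3744]  H_jac=[-0.7724 0.0000; 0.0000 0.5131]  S=[0.3183 -0.0125; -0.0125 0.3586]  K=[-0.6832 0.0322; -0.0741 0.5331]  nu=[-0.2652, 2.3783]  x^+=[-3.5721, -1.3152]  P^+=[0.1326 0.0123; 0.0123 0.2697]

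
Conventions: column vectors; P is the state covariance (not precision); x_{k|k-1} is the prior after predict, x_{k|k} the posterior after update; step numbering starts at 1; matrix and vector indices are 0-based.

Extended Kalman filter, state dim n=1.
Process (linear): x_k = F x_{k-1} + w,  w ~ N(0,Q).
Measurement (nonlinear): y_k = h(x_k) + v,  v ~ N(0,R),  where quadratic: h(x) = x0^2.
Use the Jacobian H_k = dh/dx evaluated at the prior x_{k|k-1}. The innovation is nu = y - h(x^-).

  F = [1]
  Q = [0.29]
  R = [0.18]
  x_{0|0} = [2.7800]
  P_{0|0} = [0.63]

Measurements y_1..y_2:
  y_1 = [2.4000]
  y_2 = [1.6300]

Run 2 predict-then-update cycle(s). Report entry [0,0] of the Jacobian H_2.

step 1: x^-=[2.7800]  P^-=[0.9200]  H_jac=[5.5600]  S=[28.6205]  K=[0.1787]  nu=[-5.3284]  x^+=[1.8277]  P^+=[0.0058]
step 2: x^-=[1.8277]  P^-=[0.2958]  H_jac=[3.6554]  S=[4.1322]  K=[0.2617]  nu=[-1.7104]  x^+=[1.3801]  P^+=[0.0129]

H_jac[0,0] = 3.6554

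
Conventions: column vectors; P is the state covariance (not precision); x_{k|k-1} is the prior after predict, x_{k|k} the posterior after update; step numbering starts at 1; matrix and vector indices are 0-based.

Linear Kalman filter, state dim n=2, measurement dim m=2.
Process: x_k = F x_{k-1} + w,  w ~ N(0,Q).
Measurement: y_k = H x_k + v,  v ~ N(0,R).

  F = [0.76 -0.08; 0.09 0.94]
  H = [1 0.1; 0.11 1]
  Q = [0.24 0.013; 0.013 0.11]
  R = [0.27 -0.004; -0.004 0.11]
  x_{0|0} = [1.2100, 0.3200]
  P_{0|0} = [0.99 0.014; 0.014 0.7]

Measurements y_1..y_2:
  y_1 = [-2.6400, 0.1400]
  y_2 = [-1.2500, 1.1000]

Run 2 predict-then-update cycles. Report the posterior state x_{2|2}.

step 1: x^-=[0.8940, 0.4097]  P^-=[0.8146 0.0380; 0.0380 0.7389]  S=[1.0996 0.1979; 0.1979 0.8671]  K=[0.7485 -0.0237; -0.0547 0.8695]  nu=[-3.5750, -0.3680]  x^+=[-1.7733, 0.2854]  P^+=[0.2050 -0.0282; -0.0282 0.0990]
step 2: x^-=[-1.3705, 0.1087]  P^-=[0.3625 -0.0003; -0.0003 0.1943]  S=[0.6344 0.0550; 0.0550 0.3086]  K=[0.5690 0.0268; -0.0248 0.6339]  nu=[0.1097, 1.1421]  x^+=[-1.2776, 0.8300]  P^+=[0.1552 -0.0164; -0.0164 0.0716]

x_post = [-1.2776, 0.8300]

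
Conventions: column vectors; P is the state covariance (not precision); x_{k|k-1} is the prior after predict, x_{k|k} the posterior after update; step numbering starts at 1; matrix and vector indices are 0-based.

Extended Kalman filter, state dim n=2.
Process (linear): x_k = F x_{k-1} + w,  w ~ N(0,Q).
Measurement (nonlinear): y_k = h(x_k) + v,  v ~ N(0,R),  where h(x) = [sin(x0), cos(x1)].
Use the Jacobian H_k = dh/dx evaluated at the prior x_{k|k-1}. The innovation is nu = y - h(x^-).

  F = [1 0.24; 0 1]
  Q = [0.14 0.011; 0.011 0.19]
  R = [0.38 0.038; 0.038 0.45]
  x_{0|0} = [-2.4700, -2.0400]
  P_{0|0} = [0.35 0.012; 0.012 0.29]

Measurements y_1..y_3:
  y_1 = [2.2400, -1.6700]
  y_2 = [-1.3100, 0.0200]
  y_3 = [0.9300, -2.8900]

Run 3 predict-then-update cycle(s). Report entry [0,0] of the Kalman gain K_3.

K[0,0] = 0.5798

step 1: x^-=[-2.9596, -2.0400]  P^-=[0.5125 0.0926; 0.0926 0.4800]  H_jac=[-0.9835 0.0000; 0.0000 0.8919]  S=[0.8757 -0.0432; -0.0432 0.8319]  K=[-0.5721 0.0696; -0.0788 0.5106]  nu=[2.4210, -1.2178]  x^+=[-4.4294, -2.8525]  P^+=[0.2184 0.0107; 0.0107 0.2542]
step 2: x^-=[-5.1140, -2.8525]  P^-=[0.3782 0.0827; 0.0827 0.4442]  H_jac=[0.3909 0.0000; 0.0000 0.2850]  S=[0.4378 0.0472; 0.0472 0.4861]  K=[0.3360 0.0159; 0.0463 0.2560]  nu=[-2.2304, 0.9785]  x^+=[-5.8478, -2.7052]  P^+=[0.3281 0.0699; 0.0699 0.4103]
step 3: x^-=[-6.4971, -2.7052]  P^-=[0.5253 0.1793; 0.1793 0.6003]  H_jac=[0.9772 0.0000; 0.0000 0.4226]  S=[0.8816 0.1121; 0.1121 0.5572]  K=[0.5798 0.0194; 0.1446 0.4262]  nu=[1.1423, -1.9837]  x^+=[-5.8733, -3.3856]  P^+=[0.2262 0.0728; 0.0728 0.4668]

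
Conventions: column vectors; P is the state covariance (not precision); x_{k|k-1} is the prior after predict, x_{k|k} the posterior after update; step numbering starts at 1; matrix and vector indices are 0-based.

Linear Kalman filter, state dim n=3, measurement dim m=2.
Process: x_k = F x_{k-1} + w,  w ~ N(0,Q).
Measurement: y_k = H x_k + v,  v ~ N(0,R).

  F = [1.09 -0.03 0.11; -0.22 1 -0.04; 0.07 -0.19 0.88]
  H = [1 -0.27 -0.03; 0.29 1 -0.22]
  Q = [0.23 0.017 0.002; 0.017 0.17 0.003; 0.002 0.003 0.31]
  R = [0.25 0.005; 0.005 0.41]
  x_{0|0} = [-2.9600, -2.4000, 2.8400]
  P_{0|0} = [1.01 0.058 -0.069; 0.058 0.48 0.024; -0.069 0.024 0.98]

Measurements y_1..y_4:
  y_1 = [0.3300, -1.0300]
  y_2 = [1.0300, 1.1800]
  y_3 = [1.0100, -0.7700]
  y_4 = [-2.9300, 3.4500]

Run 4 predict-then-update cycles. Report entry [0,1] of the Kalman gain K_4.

K[0,1] = 0.1022

step 1: x^-=[-2.8420, -1.8624, 2.7480]  P^-=[1.4218 -0.1730 0.0967; -0.1730 0.6718 -0.0969; 0.0967 -0.0969 1.0731]  S=[1.8077 0.0586; 0.0586 1.1833]  K=[0.8060 0.1444; -0.2124 0.5539; 0.0586 -0.2606]  nu=[2.7516, 2.2611]  x^+=[-0.2977, -1.1943, 2.3199]  P^+=[0.2090 0.0175 0.0676; 0.0175 0.2410 0.0913; 0.0676 0.0913 0.9883]
step 2: x^-=[-0.0335, -1.2217, 2.2476]  P^-=[0.5049 -0.0199 0.1724; -0.0199 0.4089 -0.0111; 0.1724 -0.0111 1.0624]  S=[0.7860 -0.0101; -0.0101 0.8841]  K=[0.6441 0.1075; -0.1596 0.4569; 0.1798 -0.2184]  nu=[0.8010, 2.9058]  x^+=[0.7949, -0.0218, 1.7572]  P^+=[0.1700 0.0202 0.1009; 0.0202 0.2029 0.1008; 0.1009 0.1008 0.9941]
step 3: x^-=[1.0604, -0.2669, 1.6061]  P^-=[0.4665 -0.0077 0.2009; -0.0077 0.3675 -0.0012; 0.2009 -0.0012 1.0662]  S=[0.7363 -0.0050; -0.0050 0.8388]  K=[0.6289 0.1031; -0.1422 0.4350; 0.2285 -0.2103]  nu=[-0.0743, -0.4573]  x^+=[0.9665, -0.4552, 1.6853]  P^+=[0.1670 0.0218 0.1128; 0.0218 0.1933 0.1001; 0.1128 0.1001 0.9901]
step 4: x^-=[1.2526, -0.7353, 1.6372]  P^-=[0.4655 -0.0058 0.2114; -0.0058 0.3574 -0.0021; 0.2114 -0.0021 1.0644]  S=[0.7330 -0.0032; -0.0032 0.8286]  K=[0.6291 0.1022; -0.1376 0.4293; 0.2448 -0.2101]  nu=[-4.3320, 4.1822]  x^+=[-1.0450, 1.6560, -0.3019]  P^+=[0.1672 0.0221 0.1161; 0.0221 0.1904 0.0978; 0.1161 0.0978 0.9836]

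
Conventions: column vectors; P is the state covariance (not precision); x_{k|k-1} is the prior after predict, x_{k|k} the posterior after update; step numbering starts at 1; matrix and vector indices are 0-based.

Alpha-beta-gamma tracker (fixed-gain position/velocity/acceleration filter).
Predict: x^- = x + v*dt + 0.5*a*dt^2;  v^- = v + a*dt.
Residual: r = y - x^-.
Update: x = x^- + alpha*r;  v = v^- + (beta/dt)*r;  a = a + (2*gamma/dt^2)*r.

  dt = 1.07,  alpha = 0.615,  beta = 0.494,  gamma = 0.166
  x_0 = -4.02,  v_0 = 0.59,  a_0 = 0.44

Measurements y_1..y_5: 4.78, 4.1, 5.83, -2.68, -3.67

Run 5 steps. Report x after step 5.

x_post = -3.5232

step 1: x_pred=-3.1368  r=7.9168  x^+=1.7320  v^+=4.7159  a^+=2.7357
step 2: x_pred=8.3441  r=-4.2441  x^+=5.7340  v^+=5.6837  a^+=1.5050
step 3: x_pred=12.6771  r=-6.8471  x^+=8.4661  v^+=4.1329  a^+=-0.4805
step 4: x_pred=12.6133  r=-15.2933  x^+=3.2079  v^+=-3.4419  a^+=-4.9153
step 5: x_pred=-3.2886  r=-0.3814  x^+=-3.5232  v^+=-8.8773  a^+=-5.0259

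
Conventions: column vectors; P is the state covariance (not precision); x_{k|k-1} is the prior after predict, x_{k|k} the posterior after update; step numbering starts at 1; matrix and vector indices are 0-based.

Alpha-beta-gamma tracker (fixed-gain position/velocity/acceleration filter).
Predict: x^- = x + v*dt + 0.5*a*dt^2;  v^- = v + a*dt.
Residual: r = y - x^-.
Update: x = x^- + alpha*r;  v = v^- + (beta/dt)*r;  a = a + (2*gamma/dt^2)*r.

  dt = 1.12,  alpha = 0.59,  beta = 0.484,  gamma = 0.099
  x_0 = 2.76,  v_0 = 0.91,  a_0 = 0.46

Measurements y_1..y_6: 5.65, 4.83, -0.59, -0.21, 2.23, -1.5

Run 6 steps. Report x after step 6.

x_post = -1.9031

step 1: x_pred=4.0677  r=1.5823  x^+=5.0013  v^+=2.1090  a^+=0.7098
step 2: x_pred=7.8085  r=-2.9785  x^+=6.0512  v^+=1.6168  a^+=0.2396
step 3: x_pred=8.0123  r=-8.6023  x^+=2.9369  v^+=-1.8323  a^+=-1.1182
step 4: x_pred=0.1835  r=-0.3935  x^+=-0.0487  v^+=-3.2547  a^+=-1.1803
step 5: x_pred=-4.4342  r=6.6642  x^+=-0.5023  v^+=-1.6967  a^+=-0.1284
step 6: x_pred=-2.4832  r=0.9832  x^+=-1.9031  v^+=-1.4157  a^+=0.0268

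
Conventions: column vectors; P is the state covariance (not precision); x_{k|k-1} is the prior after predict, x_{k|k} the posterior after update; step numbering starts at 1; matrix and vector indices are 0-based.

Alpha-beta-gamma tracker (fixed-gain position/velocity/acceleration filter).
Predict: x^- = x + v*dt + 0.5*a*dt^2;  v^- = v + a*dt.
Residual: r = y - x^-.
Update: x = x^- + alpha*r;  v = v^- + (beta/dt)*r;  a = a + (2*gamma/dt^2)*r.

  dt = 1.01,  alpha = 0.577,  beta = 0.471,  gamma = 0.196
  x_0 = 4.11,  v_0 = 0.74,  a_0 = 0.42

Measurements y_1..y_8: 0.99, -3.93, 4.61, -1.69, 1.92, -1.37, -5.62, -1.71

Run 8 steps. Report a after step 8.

a_post = -2.1815

step 1: x_pred=5.0716  r=-4.0816  x^+=2.7165  v^+=-0.7392  a^+=-1.1485
step 2: x_pred=1.3841  r=-5.3141  x^+=-1.6821  v^+=-4.3773  a^+=-3.1906
step 3: x_pred=-7.7306  r=12.3406  x^+=-0.6101  v^+=-1.8450  a^+=1.5516
step 4: x_pred=-1.6821  r=-0.0079  x^+=-1.6866  v^+=-0.2815  a^+=1.5486
step 5: x_pred=-1.1811  r=3.1011  x^+=0.6082  v^+=2.7287  a^+=2.7403
step 6: x_pred=4.7619  r=-6.1319  x^+=1.2238  v^+=2.6368  a^+=0.3839
step 7: x_pred=4.0828  r=-9.7028  x^+=-1.5157  v^+=-1.5002  a^+=-3.3446
step 8: x_pred=-4.7368  r=3.0268  x^+=-2.9903  v^+=-3.4667  a^+=-2.1815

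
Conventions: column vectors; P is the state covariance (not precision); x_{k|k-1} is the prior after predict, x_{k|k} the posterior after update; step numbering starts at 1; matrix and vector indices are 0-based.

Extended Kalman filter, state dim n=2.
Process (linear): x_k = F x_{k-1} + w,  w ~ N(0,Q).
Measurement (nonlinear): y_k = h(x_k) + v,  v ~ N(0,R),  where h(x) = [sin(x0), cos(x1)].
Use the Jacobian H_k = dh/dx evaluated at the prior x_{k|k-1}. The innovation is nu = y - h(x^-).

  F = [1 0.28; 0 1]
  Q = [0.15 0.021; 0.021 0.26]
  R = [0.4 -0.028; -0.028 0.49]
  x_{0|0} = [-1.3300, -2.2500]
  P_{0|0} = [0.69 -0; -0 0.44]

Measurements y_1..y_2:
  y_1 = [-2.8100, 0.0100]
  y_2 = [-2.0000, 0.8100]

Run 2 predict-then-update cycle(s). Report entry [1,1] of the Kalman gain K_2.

step 1: x^-=[-1.9600, -2.2500]  P^-=[0.8745 0.1442; 0.1442 0.7000]  H_jac=[-0.3795 0.0000; 0.0000 0.7781]  S=[0.5259 -0.0706; -0.0706 0.9138]  K=[-0.6209 0.0748; -0.0243 0.5942]  nu=[-1.8848, 0.6382]  x^+=[-0.7419, -1.8250]  P^+=[0.6601 0.0695; 0.0695 0.3751]
step 2: x^-=[-1.2530, -1.8250]  P^-=[0.8784 0.1955; 0.1955 0.6351]  H_jac=[0.3125 0.0000; 0.0000 0.9679]  S=[0.4858 0.0311; 0.0311 1.0849]  K=[0.5549 0.1585; 0.0896 0.5640]  nu=[-1.0501, 1.0615]  x^+=[-1.6675, -1.3205]  P^+=[0.6961 0.0642; 0.0642 0.2829]

K[1,1] = 0.5640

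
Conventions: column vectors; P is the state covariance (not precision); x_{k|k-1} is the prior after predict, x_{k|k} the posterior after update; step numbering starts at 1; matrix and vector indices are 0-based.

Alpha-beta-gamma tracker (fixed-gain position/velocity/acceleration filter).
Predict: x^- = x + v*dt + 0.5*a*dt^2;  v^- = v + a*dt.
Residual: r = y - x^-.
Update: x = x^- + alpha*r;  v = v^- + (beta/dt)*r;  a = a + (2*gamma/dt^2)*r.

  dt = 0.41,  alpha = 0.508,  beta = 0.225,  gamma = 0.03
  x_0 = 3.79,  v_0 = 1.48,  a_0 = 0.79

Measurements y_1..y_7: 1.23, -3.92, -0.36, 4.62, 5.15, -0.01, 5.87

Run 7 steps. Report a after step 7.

a_post = 2.0403

step 1: x_pred=4.4632  r=-3.2332  x^+=2.8207  v^+=0.0296  a^+=-0.3640
step 2: x_pred=2.8023  r=-6.7223  x^+=-0.6126  v^+=-3.8087  a^+=-2.7634
step 3: x_pred=-2.4065  r=2.0465  x^+=-1.3669  v^+=-3.8186  a^+=-2.0330
step 4: x_pred=-3.1034  r=7.7234  x^+=0.8201  v^+=-0.4137  a^+=0.7238
step 5: x_pred=0.7113  r=4.4387  x^+=2.9662  v^+=2.3189  a^+=2.3081
step 6: x_pred=4.1109  r=-4.1209  x^+=2.0175  v^+=1.0037  a^+=0.8372
step 7: x_pred=2.4994  r=3.3706  x^+=4.2117  v^+=3.1967  a^+=2.0403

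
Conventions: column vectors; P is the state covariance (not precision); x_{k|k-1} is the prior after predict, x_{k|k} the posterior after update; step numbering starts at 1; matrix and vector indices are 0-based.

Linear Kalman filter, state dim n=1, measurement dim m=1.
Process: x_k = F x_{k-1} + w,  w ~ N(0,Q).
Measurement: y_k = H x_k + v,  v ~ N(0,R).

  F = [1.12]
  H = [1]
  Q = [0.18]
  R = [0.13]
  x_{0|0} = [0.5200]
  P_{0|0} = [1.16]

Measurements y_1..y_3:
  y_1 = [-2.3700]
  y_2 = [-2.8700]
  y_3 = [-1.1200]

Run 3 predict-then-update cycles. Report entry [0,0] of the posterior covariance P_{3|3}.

P_post[0,0] = 0.0904

step 1: x^-=[0.5824]  P^-=[1.6351]  S=[1.7651]  K=[0.9263]  nu=[-2.9524]  x^+=[-2.1526]  P^+=[0.1204]
step 2: x^-=[-2.4109]  P^-=[0.3311]  S=[0.4611]  K=[0.7180]  nu=[-0.4591]  x^+=[-2.7405]  P^+=[0.0933]
step 3: x^-=[-3.0694]  P^-=[0.2971]  S=[0.4271]  K=[0.6956]  nu=[1.9494]  x^+=[-1.7134]  P^+=[0.0904]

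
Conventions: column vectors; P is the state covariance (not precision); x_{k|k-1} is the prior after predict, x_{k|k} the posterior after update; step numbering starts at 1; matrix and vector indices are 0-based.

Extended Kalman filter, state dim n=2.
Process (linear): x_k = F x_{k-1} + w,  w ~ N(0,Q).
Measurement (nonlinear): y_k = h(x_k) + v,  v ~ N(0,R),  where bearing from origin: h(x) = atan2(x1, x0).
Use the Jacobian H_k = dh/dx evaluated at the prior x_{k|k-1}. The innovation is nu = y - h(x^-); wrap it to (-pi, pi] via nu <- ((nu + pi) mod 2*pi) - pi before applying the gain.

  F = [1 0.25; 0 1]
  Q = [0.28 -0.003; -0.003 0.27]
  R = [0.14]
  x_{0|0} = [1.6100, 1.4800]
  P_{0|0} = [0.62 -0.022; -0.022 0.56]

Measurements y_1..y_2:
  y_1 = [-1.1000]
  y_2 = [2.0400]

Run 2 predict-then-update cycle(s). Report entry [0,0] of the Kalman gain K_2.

step 1: x^-=[1.9800, 1.4800]  P^-=[0.9240 0.1150; 0.1150 0.8300]  H_jac=[-0.2422 0.3240]  S=[0.2633]  K=[-0.7084; 0.9157]  nu=[-1.7419]  x^+=[3.2140, -0.1150]  P^+=[0.7919 0.2858; 0.2858 0.6093]
step 2: x^-=[3.1853, -0.1150]  P^-=[1.2528 0.4351; 0.4351 0.8793]  H_jac=[0.0113 0.3135]  S=[0.2297]  K=[0.6557; 1.2217]  nu=[2.0761]  x^+=[4.5465, 2.4214]  P^+=[1.1541 0.2511; 0.2511 0.5364]

K[0,0] = 0.6557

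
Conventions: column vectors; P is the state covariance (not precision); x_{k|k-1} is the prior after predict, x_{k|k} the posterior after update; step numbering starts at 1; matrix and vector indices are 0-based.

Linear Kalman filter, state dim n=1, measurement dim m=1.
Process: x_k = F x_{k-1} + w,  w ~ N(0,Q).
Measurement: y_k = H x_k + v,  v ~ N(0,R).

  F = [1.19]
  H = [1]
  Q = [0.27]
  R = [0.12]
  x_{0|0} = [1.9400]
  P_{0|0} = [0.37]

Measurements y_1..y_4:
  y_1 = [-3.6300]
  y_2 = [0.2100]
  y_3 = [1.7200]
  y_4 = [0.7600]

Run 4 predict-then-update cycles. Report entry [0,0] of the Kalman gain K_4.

K[0,0] = 0.7696

step 1: x^-=[2.3086]  P^-=[0.7940]  S=[0.9140]  K=[0.8687]  nu=[-5.9386]  x^+=[-2.8503]  P^+=[0.1042]
step 2: x^-=[-3.3918]  P^-=[0.4176]  S=[0.5376]  K=[0.7768]  nu=[3.6018]  x^+=[-0.5939]  P^+=[0.0932]
step 3: x^-=[-0.7068]  P^-=[0.4020]  S=[0.5220]  K=[0.7701]  nu=[2.4268]  x^+=[1.1621]  P^+=[0.0924]
step 4: x^-=[1.3829]  P^-=[0.4009]  S=[0.5209]  K=[0.7696]  nu=[-0.6229]  x^+=[0.9035]  P^+=[0.0924]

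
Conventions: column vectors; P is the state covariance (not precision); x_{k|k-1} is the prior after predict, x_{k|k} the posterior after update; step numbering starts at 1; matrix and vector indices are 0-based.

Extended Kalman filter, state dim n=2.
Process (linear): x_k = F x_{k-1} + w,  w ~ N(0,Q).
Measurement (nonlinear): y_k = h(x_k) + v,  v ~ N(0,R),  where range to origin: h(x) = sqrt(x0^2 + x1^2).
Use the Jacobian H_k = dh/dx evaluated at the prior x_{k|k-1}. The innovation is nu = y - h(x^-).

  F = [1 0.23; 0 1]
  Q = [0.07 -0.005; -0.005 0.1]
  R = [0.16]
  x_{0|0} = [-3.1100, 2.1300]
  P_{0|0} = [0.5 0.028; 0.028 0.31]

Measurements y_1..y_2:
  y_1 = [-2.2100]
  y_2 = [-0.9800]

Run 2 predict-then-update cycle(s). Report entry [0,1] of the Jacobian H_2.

step 1: x^-=[-2.6201, 2.1300]  P^-=[0.5993 0.0943; 0.0943 0.4100]  H_jac=[-0.7759 0.6308]  S=[0.5916]  K=[-0.6854; 0.3135]  nu=[-5.5867]  x^+=[1.2091, 0.3788]  P^+=[0.3213 0.2214; 0.2214 0.3519]
step 2: x^-=[1.2962, 0.3788]  P^-=[0.5118 0.2973; 0.2973 0.4519]  H_jac=[0.9598 0.2805]  S=[0.8272]  K=[0.6947; 0.4983]  nu=[-2.3304]  x^+=[-0.3227, -0.7823]  P^+=[0.1126 0.0110; 0.0110 0.2465]

H_jac[0,1] = 0.2805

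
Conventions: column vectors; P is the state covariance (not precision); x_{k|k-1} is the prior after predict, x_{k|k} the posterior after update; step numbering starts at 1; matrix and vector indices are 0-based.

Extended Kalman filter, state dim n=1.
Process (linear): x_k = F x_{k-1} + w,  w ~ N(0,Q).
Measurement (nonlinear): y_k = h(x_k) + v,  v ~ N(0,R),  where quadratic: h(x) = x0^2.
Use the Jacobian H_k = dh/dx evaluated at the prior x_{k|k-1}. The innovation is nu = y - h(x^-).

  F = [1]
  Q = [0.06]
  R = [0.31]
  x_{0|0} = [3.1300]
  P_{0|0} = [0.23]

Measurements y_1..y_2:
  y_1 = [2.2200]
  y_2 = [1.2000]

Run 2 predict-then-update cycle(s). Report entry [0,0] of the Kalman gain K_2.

K[0,0] = 0.1970

step 1: x^-=[3.1300]  P^-=[0.2900]  H_jac=[6.2600]  S=[11.6744]  K=[0.1555]  nu=[-7.5769]  x^+=[1.9518]  P^+=[0.0077]
step 2: x^-=[1.9518]  P^-=[0.0677]  H_jac=[3.9035]  S=[1.3416]  K=[0.1970]  nu=[-2.6094]  x^+=[1.4378]  P^+=[0.0156]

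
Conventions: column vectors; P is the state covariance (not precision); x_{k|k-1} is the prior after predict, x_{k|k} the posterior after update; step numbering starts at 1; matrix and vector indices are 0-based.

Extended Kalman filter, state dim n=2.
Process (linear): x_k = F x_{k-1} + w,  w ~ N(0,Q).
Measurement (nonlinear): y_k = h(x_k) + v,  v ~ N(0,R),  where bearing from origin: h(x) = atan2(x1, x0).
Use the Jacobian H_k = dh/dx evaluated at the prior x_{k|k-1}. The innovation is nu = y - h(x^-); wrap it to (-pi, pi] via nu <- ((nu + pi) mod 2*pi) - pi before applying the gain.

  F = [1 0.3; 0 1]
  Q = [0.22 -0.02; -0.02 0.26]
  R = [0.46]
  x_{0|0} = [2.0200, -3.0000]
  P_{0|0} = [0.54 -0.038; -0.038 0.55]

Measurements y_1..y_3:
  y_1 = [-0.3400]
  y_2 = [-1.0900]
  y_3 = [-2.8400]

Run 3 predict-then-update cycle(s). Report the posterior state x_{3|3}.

step 1: x^-=[1.1200, -3.0000]  P^-=[0.7867 0.1070; 0.1070 0.8100]  H_jac=[0.2926 0.1092]  S=[0.5438]  K=[0.4447; 0.2202]  nu=[0.8735]  x^+=[1.5084, -2.8076]  P^+=[0.6792 0.0537; 0.0537 0.7836]
step 2: x^-=[0.6662, -2.8076]  P^-=[1.0019 0.2688; 0.2688 1.0436]  H_jac=[0.3372 0.0800]  S=[0.5951]  K=[0.6038; 0.2926]  nu=[0.2478]  x^+=[0.8158, -2.7351]  P^+=[0.7849 0.1637; 0.1637 0.9927]
step 3: x^-=[-0.0047, -2.7351]  P^-=[1.1925 0.4415; 0.4415 1.2527]  H_jac=[0.3656 -0.0006]  S=[0.6192]  K=[0.7037; 0.2594]  nu=[-1.2675]  x^+=[-0.8966, -3.0639]  P^+=[0.8859 0.3285; 0.3285 1.2110]

x_post = [-0.8966, -3.0639]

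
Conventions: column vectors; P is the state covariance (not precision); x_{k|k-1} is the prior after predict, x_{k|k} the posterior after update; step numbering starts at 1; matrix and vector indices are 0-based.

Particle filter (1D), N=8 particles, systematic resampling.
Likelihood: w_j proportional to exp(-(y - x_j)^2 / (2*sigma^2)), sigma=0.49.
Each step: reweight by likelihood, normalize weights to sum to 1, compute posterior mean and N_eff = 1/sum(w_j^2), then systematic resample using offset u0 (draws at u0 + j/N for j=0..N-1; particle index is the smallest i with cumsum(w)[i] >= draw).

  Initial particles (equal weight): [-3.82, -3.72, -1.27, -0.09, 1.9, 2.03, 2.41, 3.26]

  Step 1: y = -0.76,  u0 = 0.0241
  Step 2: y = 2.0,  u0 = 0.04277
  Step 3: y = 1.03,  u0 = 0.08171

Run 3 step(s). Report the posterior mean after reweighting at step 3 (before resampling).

step 1: w=[0.0000, 0.0000, 0.5970, 0.4030, 0.0000, 0.0000, 0.0000, 0.0000]  mean=-0.7945  Neff=1.9274  idx=[2, 2, 2, 2, 2, 3, 3, 3]
step 2: w=[0.0000, 0.0000, 0.0000, 0.0000, 0.0000, 0.3333, 0.3333, 0.3333]  mean=-0.0900  Neff=3.0000  idx=[5, 5, 5, 6, 6, 7, 7, 7]
step 3: w=[0.1250, 0.1250, 0.1250, 0.1250, 0.1250, 0.1250, 0.1250, 0.1250]  mean=-0.0900  Neff=8.0000  idx=[0, 1, 2, 3, 4, 5, 6, 7]

post_mean = -0.0900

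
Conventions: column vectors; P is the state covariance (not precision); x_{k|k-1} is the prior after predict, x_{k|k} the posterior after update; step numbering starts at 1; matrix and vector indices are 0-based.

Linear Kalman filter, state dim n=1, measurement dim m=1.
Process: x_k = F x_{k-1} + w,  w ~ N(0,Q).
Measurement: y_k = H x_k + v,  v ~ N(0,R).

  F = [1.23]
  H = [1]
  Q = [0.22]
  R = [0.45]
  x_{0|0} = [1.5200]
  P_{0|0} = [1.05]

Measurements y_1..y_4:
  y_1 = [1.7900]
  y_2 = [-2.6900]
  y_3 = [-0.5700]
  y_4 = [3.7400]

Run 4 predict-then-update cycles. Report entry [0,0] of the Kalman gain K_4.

K[0,0] = 0.5802

step 1: x^-=[1.8696]  P^-=[1.8085]  S=[2.2585]  K=[0.8008]  nu=[-0.0796]  x^+=[1.8059]  P^+=[0.3603]
step 2: x^-=[2.2212]  P^-=[0.7652]  S=[1.2152]  K=[0.6297]  nu=[-4.9112]  x^+=[-0.8713]  P^+=[0.2834]
step 3: x^-=[-1.0717]  P^-=[0.6487]  S=[1.0987]  K=[0.5904]  nu=[0.5017]  x^+=[-0.7755]  P^+=[0.2657]
step 4: x^-=[-0.9538]  P^-=[0.6220]  S=[1.0720]  K=[0.5802]  nu=[4.6938]  x^+=[1.7696]  P^+=[0.2611]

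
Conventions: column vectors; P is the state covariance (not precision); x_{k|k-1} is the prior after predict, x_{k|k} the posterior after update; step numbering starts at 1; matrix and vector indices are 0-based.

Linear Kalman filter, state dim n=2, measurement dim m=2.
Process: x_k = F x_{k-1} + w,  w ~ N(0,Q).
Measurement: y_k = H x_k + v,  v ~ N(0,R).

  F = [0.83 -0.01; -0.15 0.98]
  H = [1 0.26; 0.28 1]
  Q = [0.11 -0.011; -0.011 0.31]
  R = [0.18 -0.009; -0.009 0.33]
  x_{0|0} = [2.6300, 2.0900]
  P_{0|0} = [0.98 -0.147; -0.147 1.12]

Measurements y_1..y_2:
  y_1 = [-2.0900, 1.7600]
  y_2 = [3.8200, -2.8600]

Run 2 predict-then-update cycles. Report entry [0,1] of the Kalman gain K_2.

K[0,1] = -0.1204

step 1: x^-=[2.1620, 1.6537]  P^-=[0.7877 -0.2638; -0.2638 1.4509]  S=[0.9286 0.3058; 0.3058 1.6950]  K=[0.8322 -0.1757; -0.1546 0.8403]  nu=[-4.6820, -0.4991]  x^+=[-1.6468, 1.9579]  P^+=[0.1816 -0.1163; -0.1163 0.3113]
step 2: x^-=[-1.3865, 2.1658]  P^-=[0.2371 -0.1314; -0.1314 0.6472]  S=[0.3925 0.0846; 0.0846 0.9222]  K=[0.5429 -0.1204; -0.0499 0.6665]  nu=[4.6433, -4.6376]  x^+=[1.6929, -1.1568]  P^+=[0.1191 -0.0780; -0.0780 0.2422]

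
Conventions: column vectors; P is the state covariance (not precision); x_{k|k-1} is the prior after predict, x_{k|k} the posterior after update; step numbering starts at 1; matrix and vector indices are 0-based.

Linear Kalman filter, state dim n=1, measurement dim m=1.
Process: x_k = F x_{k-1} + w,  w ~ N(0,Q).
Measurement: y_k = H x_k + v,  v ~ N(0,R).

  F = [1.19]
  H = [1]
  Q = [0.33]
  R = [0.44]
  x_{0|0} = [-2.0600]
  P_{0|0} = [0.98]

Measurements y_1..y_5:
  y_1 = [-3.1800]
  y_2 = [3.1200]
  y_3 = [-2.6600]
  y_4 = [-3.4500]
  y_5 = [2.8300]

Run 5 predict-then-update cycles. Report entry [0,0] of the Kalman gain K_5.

K[0,0] = 0.6196

step 1: x^-=[-2.4514]  P^-=[1.7178]  S=[2.1578]  K=[0.7961]  nu=[-0.7286]  x^+=[-3.0314]  P^+=[0.3503]
step 2: x^-=[-3.6074]  P^-=[0.8260]  S=[1.2660]  K=[0.6525]  nu=[6.7274]  x^+=[0.7819]  P^+=[0.2871]
step 3: x^-=[0.9305]  P^-=[0.7365]  S=[1.1765]  K=[0.6260]  nu=[-3.5905]  x^+=[-1.3172]  P^+=[0.2754]
step 4: x^-=[-1.5675]  P^-=[0.7201]  S=[1.1601]  K=[0.6207]  nu=[-1.8825]  x^+=[-2.7360]  P^+=[0.2731]
step 5: x^-=[-3.2558]  P^-=[0.7168]  S=[1.1568]  K=[0.6196]  nu=[6.0858]  x^+=[0.5151]  P^+=[0.2726]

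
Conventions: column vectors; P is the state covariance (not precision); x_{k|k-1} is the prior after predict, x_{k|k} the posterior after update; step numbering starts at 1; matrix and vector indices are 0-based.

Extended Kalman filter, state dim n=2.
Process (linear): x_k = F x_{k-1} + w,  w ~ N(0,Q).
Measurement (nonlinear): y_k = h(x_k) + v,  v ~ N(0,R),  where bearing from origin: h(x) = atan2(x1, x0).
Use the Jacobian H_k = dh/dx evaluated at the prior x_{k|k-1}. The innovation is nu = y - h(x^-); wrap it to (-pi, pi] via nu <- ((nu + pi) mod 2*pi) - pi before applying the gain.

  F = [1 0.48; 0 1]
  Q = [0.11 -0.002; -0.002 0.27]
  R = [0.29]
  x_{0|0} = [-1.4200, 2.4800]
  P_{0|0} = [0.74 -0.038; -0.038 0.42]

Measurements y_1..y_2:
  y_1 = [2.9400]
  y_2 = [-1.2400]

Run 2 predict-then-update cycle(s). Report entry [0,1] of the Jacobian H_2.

step 1: x^-=[-0.2296, 2.4800]  P^-=[0.9103 0.1616; 0.1616 0.6900]  H_jac=[-0.3998 -0.0370]  S=[0.4412]  K=[-0.8384; -0.2043]  nu=[1.2769]  x^+=[-1.3001, 2.2191]  P^+=[0.6002 0.0860; 0.0860 0.6716]
step 2: x^-=[-0.2349, 2.2191]  P^-=[0.9475 0.4064; 0.4064 0.9416]  H_jac=[-0.4456 -0.0472]  S=[0.4973]  K=[-0.8875; -0.4534]  nu=[-2.9163]  x^+=[2.3533, 3.5415]  P^+=[0.5557 0.2062; 0.2062 0.8393]

H_jac[0,1] = -0.0472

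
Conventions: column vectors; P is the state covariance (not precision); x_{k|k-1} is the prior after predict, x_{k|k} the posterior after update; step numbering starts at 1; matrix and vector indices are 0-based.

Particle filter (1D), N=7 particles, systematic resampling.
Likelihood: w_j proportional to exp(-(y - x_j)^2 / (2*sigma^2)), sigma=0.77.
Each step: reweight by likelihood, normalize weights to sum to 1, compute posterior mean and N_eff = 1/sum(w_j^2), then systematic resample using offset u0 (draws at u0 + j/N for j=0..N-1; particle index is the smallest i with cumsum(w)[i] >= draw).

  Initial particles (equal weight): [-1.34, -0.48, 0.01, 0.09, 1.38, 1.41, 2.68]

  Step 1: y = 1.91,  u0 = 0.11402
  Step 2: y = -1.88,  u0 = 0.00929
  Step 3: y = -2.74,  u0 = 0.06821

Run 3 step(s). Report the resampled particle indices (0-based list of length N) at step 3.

resampled_idx = [0, 1, 2, 3, 4, 5, 6]

step 1: w=[0.0001, 0.0035, 0.0205, 0.0264, 0.3397, 0.3487, 0.2611]  mean=1.6612  Neff=3.2643  idx=[4, 4, 5, 5, 5, 6, 6]
step 2: w=[0.2202, 0.2202, 0.1865, 0.1865, 0.1865, 0.0000, 0.0000]  mean=1.3969  Neff=4.9671  idx=[0, 0, 1, 1, 2, 3, 4]
step 3: w=[0.1554, 0.1554, 0.1554, 0.1554, 0.1261, 0.1261, 0.1261]  mean=1.3913  Neff=6.9284  idx=[0, 1, 2, 3, 4, 5, 6]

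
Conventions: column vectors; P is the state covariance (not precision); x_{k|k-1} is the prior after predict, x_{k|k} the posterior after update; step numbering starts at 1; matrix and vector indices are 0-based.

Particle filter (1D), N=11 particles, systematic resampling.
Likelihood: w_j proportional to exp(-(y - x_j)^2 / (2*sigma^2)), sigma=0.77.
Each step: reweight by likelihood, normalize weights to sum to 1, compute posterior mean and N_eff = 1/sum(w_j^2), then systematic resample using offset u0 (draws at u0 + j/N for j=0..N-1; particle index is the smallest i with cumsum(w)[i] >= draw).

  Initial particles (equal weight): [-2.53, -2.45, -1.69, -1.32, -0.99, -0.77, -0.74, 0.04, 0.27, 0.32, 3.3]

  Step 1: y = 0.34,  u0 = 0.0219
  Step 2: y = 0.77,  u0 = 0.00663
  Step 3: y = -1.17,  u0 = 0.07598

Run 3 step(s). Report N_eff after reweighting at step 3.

N_eff = 7.0312

step 1: w=[0.0002, 0.0004, 0.0077, 0.0244, 0.0561, 0.0883, 0.0933, 0.2313, 0.2485, 0.2495, 0.0002]  mean=-0.0827  Neff=5.0548  idx=[3, 5, 6, 7, 7, 7, 8, 8, 8, 9, 9]
step 2: w=[0.0040, 0.0214, 0.0231, 0.1007, 0.1007, 0.1007, 0.1278, 0.1278, 0.1278, 0.1330, 0.1330]  mean=0.1620  Neff=8.6332  idx=[1, 3, 4, 5, 6, 6, 7, 8, 8, 9, 10]
step 3: w=[0.2988, 0.0995, 0.0995, 0.0995, 0.0595, 0.0595, 0.0595, 0.0595, 0.0595, 0.0526, 0.0526]  mean=-0.1042  Neff=7.0312  idx=[0, 0, 0, 1, 2, 3, 4, 5, 7, 8, 10]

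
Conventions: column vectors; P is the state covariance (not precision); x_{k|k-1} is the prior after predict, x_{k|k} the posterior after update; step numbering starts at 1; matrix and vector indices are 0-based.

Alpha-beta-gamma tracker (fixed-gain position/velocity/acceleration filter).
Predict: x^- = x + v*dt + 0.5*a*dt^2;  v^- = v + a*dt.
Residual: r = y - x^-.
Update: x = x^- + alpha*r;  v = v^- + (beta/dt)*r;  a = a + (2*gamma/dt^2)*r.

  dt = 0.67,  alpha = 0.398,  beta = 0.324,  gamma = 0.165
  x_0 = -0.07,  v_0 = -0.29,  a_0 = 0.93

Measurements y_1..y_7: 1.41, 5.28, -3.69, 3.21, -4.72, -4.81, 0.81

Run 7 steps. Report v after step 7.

step 1: x_pred=-0.0556  r=1.4656  x^+=0.5277  v^+=1.0418  a^+=2.0074
step 2: x_pred=1.6763  r=3.6037  x^+=3.1106  v^+=4.1294  a^+=4.6566
step 3: x_pred=6.9225  r=-10.6125  x^+=2.6987  v^+=2.1173  a^+=-3.1450
step 4: x_pred=3.4114  r=-0.2014  x^+=3.3313  v^+=-0.0872  a^+=-3.2931
step 5: x_pred=2.5337  r=-7.2537  x^+=-0.3533  v^+=-5.8013  a^+=-8.6255
step 6: x_pred=-6.1761  r=1.3661  x^+=-5.6324  v^+=-10.9198  a^+=-7.6212
step 7: x_pred=-14.6592  r=15.4692  x^+=-8.5025  v^+=-8.5453  a^+=3.7507

v_post = -8.5453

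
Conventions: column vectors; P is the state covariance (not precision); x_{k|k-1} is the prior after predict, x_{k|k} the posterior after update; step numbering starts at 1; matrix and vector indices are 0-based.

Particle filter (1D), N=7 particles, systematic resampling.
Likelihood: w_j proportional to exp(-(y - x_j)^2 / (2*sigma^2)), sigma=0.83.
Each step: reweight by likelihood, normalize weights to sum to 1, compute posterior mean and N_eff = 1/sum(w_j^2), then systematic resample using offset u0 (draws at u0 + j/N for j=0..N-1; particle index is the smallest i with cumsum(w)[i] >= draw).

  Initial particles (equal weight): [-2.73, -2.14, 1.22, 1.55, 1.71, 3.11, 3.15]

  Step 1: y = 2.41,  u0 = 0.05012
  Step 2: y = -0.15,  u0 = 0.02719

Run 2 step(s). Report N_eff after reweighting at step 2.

N_eff = 3.1363

step 1: w=[0.0000, 0.0000, 0.1186, 0.1938, 0.2323, 0.2323, 0.2228]  mean=2.2670  Neff=4.7785  idx=[2, 3, 4, 4, 5, 5, 6]
step 2: w=[0.4721, 0.2263, 0.1497, 0.1497, 0.0008, 0.0008, 0.0007]  mean=1.4458  Neff=3.1363  idx=[0, 0, 0, 0, 1, 2, 3]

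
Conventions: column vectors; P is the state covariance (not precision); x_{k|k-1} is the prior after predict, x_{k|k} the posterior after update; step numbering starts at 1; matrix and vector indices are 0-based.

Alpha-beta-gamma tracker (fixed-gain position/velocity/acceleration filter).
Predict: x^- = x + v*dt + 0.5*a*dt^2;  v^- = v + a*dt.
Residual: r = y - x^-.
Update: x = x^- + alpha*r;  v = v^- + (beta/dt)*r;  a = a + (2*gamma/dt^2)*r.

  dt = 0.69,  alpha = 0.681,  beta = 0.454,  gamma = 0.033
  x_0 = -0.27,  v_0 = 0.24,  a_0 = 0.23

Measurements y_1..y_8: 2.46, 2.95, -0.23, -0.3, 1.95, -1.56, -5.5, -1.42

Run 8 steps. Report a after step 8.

a_post = 0.0275

step 1: x_pred=-0.0496  r=2.5096  x^+=1.6594  v^+=2.0500  a^+=0.5779
step 2: x_pred=3.2115  r=-0.2615  x^+=3.0334  v^+=2.2767  a^+=0.5417
step 3: x_pred=4.7333  r=-4.9633  x^+=1.3533  v^+=-0.6153  a^+=-0.1464
step 4: x_pred=0.8939  r=-1.1939  x^+=0.0809  v^+=-1.5018  a^+=-0.3119
step 5: x_pred=-1.0296  r=2.9796  x^+=0.9995  v^+=0.2435  a^+=0.1012
step 6: x_pred=1.1916  r=-2.7516  x^+=-0.6822  v^+=-1.4972  a^+=-0.2803
step 7: x_pred=-1.7820  r=-3.7180  x^+=-4.3140  v^+=-4.1369  a^+=-0.7957
step 8: x_pred=-7.3578  r=5.9378  x^+=-3.3142  v^+=-0.7790  a^+=0.0275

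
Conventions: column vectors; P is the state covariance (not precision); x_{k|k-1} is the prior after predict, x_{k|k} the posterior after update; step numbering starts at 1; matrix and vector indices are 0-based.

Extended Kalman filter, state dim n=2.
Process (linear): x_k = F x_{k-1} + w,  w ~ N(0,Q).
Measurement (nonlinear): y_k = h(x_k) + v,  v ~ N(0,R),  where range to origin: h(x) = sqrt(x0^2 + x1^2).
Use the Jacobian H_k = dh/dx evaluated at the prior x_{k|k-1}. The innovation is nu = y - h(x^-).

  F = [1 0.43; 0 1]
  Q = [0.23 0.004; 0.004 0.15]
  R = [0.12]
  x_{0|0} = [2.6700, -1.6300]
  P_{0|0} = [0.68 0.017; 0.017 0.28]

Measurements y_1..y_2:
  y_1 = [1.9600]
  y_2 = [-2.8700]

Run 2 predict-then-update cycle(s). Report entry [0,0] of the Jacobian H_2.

H_jac[0,0] = 0.4665

step 1: x^-=[1.9691, -1.6300]  P^-=[0.9764 0.1414; 0.1414 0.4300]  H_jac=[0.7703 -0.6377]  S=[0.7353]  K=[0.9003; -0.2248]  nu=[-0.5962]  x^+=[1.4324, -1.4960]  P^+=[0.3805 0.2902; 0.2902 0.3929]
step 2: x^-=[0.7891, -1.4960]  P^-=[0.9327 0.4631; 0.4631 0.5429]  H_jac=[0.4665 -0.8845]  S=[0.3655]  K=[0.0698; -0.7226]  nu=[-4.5613]  x^+=[0.4709, 1.8000]  P^+=[0.9309 0.4815; 0.4815 0.3520]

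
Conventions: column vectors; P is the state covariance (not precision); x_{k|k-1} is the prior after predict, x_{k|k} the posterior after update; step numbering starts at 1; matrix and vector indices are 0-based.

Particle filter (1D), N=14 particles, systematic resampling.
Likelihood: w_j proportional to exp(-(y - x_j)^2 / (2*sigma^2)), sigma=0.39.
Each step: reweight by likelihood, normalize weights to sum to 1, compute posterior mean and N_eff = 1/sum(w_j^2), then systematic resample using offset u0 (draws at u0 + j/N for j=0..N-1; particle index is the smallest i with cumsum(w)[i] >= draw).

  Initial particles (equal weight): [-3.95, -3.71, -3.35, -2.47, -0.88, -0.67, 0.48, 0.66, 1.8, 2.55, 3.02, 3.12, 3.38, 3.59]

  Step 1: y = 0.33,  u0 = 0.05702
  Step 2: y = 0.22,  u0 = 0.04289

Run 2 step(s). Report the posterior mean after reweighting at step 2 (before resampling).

step 1: w=[0.0000, 0.0000, 0.0000, 0.0000, 0.0049, 0.0223, 0.5548, 0.4176, 0.0005, 0.0000, 0.0000, 0.0000, 0.0000, 0.0000]  mean=0.5236  Neff=2.0719  idx=[6, 6, 6, 6, 6, 6, 6, 6, 7, 7, 7, 7, 7, 7]
step 2: w=[0.0836, 0.0836, 0.0836, 0.0836, 0.0836, 0.0836, 0.0836, 0.0836, 0.0552, 0.0552, 0.0552, 0.0552, 0.0552, 0.0552]  mean=0.5397  Neff=13.4802  idx=[0, 1, 2, 3, 3, 4, 5, 6, 7, 8, 9, 10, 12, 13]

post_mean = 0.5397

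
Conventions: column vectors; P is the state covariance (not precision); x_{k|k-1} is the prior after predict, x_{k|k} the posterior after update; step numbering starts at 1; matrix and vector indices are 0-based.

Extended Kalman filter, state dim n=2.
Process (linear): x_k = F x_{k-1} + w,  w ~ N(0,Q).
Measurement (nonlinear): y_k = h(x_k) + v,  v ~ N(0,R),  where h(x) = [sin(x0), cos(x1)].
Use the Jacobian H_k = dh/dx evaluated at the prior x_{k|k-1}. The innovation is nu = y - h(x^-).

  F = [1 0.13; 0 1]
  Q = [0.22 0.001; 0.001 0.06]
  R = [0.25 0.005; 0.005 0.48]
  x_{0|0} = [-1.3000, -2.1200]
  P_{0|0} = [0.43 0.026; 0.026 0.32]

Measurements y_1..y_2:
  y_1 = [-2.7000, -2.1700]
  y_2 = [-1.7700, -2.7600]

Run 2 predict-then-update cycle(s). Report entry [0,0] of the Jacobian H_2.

step 1: x^-=[-1.5756, -2.1200]  P^-=[0.6622 0.0686; 0.0686 0.3800]  H_jac=[-0.0048 0.0000; 0.0000 0.8529]  S=[0.2500 0.0047; 0.0047 0.7565]  K=[-0.0142 0.0774; -0.0094 0.4285]  nu=[-1.7000, -1.6480]  x^+=[-1.6791, -2.8102]  P^+=[0.6576 0.0435; 0.0435 0.2411]
step 2: x^-=[-2.0444, -2.8102]  P^-=[0.8930 0.0758; 0.0758 0.3011]  H_jac=[-0.4561 0.0000; 0.0000 0.3253]  S=[0.4358 -0.0063; -0.0063 0.5119]  K=[-0.9341 0.0368; -0.0766 0.1904]  nu=[-0.8801, -1.8144]  x^+=[-1.2891, -3.0883]  P^+=[0.5116 0.0399; 0.0399 0.2798]

H_jac[0,0] = -0.4561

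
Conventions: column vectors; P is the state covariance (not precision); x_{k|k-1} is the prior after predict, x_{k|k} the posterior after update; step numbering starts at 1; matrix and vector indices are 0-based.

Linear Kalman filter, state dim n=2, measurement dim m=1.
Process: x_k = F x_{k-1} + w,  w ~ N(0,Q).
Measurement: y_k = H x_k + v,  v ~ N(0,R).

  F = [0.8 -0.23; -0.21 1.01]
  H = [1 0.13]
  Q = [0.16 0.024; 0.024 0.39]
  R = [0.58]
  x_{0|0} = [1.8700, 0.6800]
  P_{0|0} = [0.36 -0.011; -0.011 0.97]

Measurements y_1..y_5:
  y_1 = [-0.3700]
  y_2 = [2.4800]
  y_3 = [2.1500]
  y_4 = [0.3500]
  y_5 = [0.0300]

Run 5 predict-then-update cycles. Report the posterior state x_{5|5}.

x_post = [0.5262, -0.4742]

step 1: x^-=[1.3396, 0.2941]  P^-=[0.4458 -0.2712; -0.2712 1.4000]  S=[0.9789]  K=[0.4193; -0.0911]  nu=[-1.7478]  x^+=[0.6066, 0.4534]  P^+=[0.2736 -0.2338; -0.2338 1.3919]
step 2: x^-=[0.3810, 0.3305]  P^-=[0.4948 -0.5455; -0.5455 1.9211]  S=[0.9654]  K=[0.4391; -0.3064]  nu=[2.0560]  x^+=[1.2837, -0.2993]  P^+=[0.3087 -0.4157; -0.4157 1.8305]
step 3: x^-=[1.0958, -0.5719]  P^-=[0.6074 -0.8090; -0.8090 2.4472]  S=[1.0184]  K=[0.4931; -0.4820]  nu=[1.1285]  x^+=[1.6523, -1.1159]  P^+=[0.3597 -0.5670; -0.5670 2.2106]
step 4: x^-=[1.5785, -1.4740]  P^-=[0.7158 -1.0354; -1.0354 2.9014]  S=[1.0756]  K=[0.5403; -0.6120]  nu=[-1.0369]  x^+=[1.0183, -0.8395]  P^+=[0.4018 -0.6798; -0.6798 2.4986]
step 5: x^-=[1.0077, -1.0617]  P^-=[0.7995 -1.2060; -1.2060 3.2449]  S=[1.1207]  K=[0.5734; -0.6997]  nu=[-0.8397]  x^+=[0.5262, -0.4742]  P^+=[0.4309 -0.7563; -0.7563 2.6962]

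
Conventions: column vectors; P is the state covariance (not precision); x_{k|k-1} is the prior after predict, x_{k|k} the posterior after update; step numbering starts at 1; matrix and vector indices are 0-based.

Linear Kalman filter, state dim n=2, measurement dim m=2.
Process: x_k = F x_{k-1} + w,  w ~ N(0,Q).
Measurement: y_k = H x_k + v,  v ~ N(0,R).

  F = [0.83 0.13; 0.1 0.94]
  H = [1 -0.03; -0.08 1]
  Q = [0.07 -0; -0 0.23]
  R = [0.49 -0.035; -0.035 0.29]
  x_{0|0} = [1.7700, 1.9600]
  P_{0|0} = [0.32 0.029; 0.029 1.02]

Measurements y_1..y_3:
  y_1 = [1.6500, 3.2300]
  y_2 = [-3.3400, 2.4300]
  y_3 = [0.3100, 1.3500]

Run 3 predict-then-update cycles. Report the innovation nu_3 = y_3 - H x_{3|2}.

step 1: x^-=[1.7239, 2.0194]  P^-=[0.3139 0.1742; 0.1742 1.1399]  S=[0.7945 0.0803; 0.0803 1.4041]  K=[0.3800 0.0844; 0.0957 0.7965]  nu=[-0.0133, 1.3485]  x^+=[1.8327, 3.0922]  P^+=[0.1840 0.0259; 0.0259 0.2297]
step 2: x^-=[1.9231, 3.0899]  P^-=[0.2063 0.0639; 0.0639 0.4397]  S=[0.6928 -0.0006; -0.0006 0.7208]  K=[0.2950 0.0660; 0.0737 0.6030]  nu=[-5.1704, -0.5061]  x^+=[0.3645, 2.4035]  P^+=[0.1428 0.0202; 0.0202 0.1739]
step 3: x^-=[0.6150, 2.2957]  P^-=[0.1757 0.0492; 0.0492 0.3889]  S=[0.6631 -0.0114; -0.0114 0.6722]  K=[0.2637 0.0567; 0.0665 0.5739]  nu=[-0.2361, -0.8965]  x^+=[0.5018, 1.7655]  P^+=[0.1278 0.0174; 0.0174 0.1655]

innov = [-0.2361, -0.8965]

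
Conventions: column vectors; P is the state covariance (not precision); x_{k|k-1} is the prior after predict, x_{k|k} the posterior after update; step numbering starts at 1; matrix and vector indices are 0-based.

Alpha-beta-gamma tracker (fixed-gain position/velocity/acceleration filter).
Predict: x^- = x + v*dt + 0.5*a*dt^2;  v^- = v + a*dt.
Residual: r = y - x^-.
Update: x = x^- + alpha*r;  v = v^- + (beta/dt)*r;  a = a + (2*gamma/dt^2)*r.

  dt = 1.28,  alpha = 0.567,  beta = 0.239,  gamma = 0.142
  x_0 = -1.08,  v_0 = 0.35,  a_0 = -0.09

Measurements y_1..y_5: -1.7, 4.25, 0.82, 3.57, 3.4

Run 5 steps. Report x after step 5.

step 1: x_pred=-0.7057  r=-0.9943  x^+=-1.2695  v^+=0.0492  a^+=-0.2623
step 2: x_pred=-1.4215  r=5.6715  x^+=1.7942  v^+=0.7723  a^+=0.7207
step 3: x_pred=3.3733  r=-2.5533  x^+=1.9256  v^+=1.2181  a^+=0.2782
step 4: x_pred=3.7126  r=-0.1426  x^+=3.6318  v^+=1.5476  a^+=0.2534
step 5: x_pred=5.8203  r=-2.4203  x^+=4.4480  v^+=1.4201  a^+=-0.1661

x_post = 4.4480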